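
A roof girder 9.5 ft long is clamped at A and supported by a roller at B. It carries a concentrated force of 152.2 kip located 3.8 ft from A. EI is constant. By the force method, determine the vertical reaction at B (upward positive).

R_B = 31.66 kip

Release the roller at B. Primary structure: cantilever fixed at A.
Downward deflection at the released point B due to the loads:
  point load 152.2 at a = 3.8: Pa²(3L − a)/(6EI) = 9047/EI
Flexibility coefficient — unit upward force at B: δ_{BB} = L³/(3EI) = 285.8/EI.
The prop prevents deflection at B: R_B = δ_0/δ_{BB} = 9047/285.8 = 31.66 kip.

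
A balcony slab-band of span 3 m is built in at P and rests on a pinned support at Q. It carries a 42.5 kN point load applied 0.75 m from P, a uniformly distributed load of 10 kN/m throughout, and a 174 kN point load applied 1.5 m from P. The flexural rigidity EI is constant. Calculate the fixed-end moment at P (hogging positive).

M_P = 130 kN·m

Release the roller at Q. Primary structure: cantilever fixed at P.
Deflection at Q on the released cantilever, summing each load's contribution:
  point load 42.5 at a = 0.75: Pa²(3L − a)/(6EI) = 32.87/EI
  UDL 10: wL⁴/(8EI) = 101.2/EI
  point load 174 at a = 1.5: Pa²(3L − a)/(6EI) = 489.4/EI
  δ_0 = 623.5/EI
Tip deflection under a unit load at Q: L³/(3EI) = 9/EI.
Compatibility at Q: δ_0 − R_Q·δ_{QQ} = 0, so R_Q = 623.5/9 = 69.28 kN.
Moment equilibrium about P: M_P = Σ(load moments about P) − R_Q·L = 337.9 − 69.28×3 = 130 kN·m.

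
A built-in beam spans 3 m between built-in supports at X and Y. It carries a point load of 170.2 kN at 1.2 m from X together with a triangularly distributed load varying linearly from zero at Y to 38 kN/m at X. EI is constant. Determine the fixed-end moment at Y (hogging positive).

M_Y = 60.42 kN·m

Release both end moments; the primary structure is a simply-supported span XY with redundants M_X and M_Y.
End rotations of the released simple span under the applied load (×1/EI):
  at X: point load 170.2 at a = 1.2: Pab(L + b)/(6LEI) = 98.04/EI
  at Y: point load 170.2 at a = 1.2: Pab(L + a)/(6LEI) = 85.78/EI
  at X: triangular load, peak 38: w₀L³/(45EI) = 22.8/EI
  at Y: triangular load, peak 38: 7w₀L³/(360EI) = 19.95/EI
  θ_X0 = 120.8/EI,  θ_Y0 = 105.7/EI
Flexibility coefficients: a unit moment at one end gives L/(3EI) there and L/(6EI) at the far end, so f₁₁ = f₂₂ = 1/EI and f₁₂ = f₂₁ = 0.5/EI.
Compatibility — zero rotation at each built-in end:
  1 M_X + 0.5 M_Y = 120.8
  0.5 M_X + 1 M_Y = 105.7
Solving the pair gives M_X = 90.63 kN·m and M_Y = 60.42 kN·m (hogging).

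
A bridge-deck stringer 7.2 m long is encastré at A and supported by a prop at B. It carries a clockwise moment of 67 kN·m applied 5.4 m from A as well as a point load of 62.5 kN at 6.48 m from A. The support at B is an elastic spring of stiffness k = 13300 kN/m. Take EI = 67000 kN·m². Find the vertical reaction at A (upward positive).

Release the roller at B. Primary structure: cantilever fixed at A.
Deflection at B on the released cantilever, summing each load's contribution:
  clockwise couple 67 at a = 5.4: M₀a(2L − a)/(2EI) = 1628/EI
  point load 62.5 at a = 6.48: Pa²(3L − a)/(6EI) = 6613/EI
  δ_0 = 8242/EI
Tip deflection under a unit load at B: L³/(3EI) = 124.4/EI.
With EI = 67000 kN·m²: δ_0 = 0.12301 m and δ_{BB} = 0.001857 m/kN.
Compatibility — the spring shortens by R_B/k under the reaction it provides: δ_0 − R_B·δ_{BB} = R_B/k. With 1/k = 0.000075 m/kN, R_B = δ_0 / (δ_{BB} + 1/k) = 0.12301 / (0.001857 + 0.000075) = 63.66 kN.
Vertical equilibrium: R_A = ΣP − R_B = 62.5 − 63.66 = -1.164 kN.

R_A = -1.164 kN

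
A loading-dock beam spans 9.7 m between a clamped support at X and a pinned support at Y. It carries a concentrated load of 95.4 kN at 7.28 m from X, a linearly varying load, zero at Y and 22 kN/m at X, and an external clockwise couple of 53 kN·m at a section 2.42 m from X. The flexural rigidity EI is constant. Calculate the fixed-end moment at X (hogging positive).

M_X = 264.5 kN·m

Take the reaction at Y as the redundant and release it; the primary structure is a cantilever fixed at X.
Downward deflection at the released point Y due to the loads:
  point load 95.4 at a = 7.28: Pa²(3L − a)/(6EI) = 18387/EI
  triangular load, peak 22 at the fixed end: w₀L⁴/(30EI) = 6492/EI
  clockwise couple 53 at a = 2.42: M₀a(2L − a)/(2EI) = 1089/EI
  δ_0 = 25968/EI
Tip deflection under a unit load at Y: L³/(3EI) = 304.2/EI.
Compatibility at Y: δ_0 − R_Y·δ_{YY} = 0, so R_Y = 25968/304.2 = 85.36 kN.
Moment equilibrium about X: M_X = Σ(load moments about X) − R_Y·L = 1093 − 85.36×9.7 = 264.5 kN·m.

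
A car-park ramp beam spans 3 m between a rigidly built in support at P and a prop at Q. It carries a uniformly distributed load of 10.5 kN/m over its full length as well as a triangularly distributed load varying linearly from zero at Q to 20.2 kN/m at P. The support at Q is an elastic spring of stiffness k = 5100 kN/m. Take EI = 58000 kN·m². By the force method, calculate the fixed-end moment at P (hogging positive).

M_P = 53.86 kN·m

Take the reaction at Q as the redundant and release it; the primary structure is a cantilever fixed at P.
Deflection at Q on the released cantilever, summing each load's contribution:
  UDL 10.5: wL⁴/(8EI) = 106.3/EI
  triangular load, peak 20.2 at the fixed end: w₀L⁴/(30EI) = 54.54/EI
  δ_0 = 160.9/EI
Flexibility coefficient — unit upward force at Q: δ_{QQ} = L³/(3EI) = 9/EI.
With EI = 58000 kN·m²: δ_0 = 0.002773 m and δ_{QQ} = 0.000155 m/kN.
Compatibility — the spring shortens by R_Q/k under the reaction it provides: δ_0 − R_Q·δ_{QQ} = R_Q/k. With 1/k = 0.000196 m/kN, R_Q = δ_0 / (δ_{QQ} + 1/k) = 0.002773 / (0.000155 + 0.000196) = 7.896 kN.
Moment equilibrium about P: M_P = Σ(load moments about P) − R_Q·L = 77.55 − 7.896×3 = 53.86 kN·m.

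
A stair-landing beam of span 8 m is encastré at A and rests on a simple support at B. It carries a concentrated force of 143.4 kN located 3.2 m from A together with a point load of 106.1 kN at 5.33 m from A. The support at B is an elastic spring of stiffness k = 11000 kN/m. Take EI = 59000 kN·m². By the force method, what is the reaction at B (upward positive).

R_B = 82.2 kN

Take the reaction at B as the redundant and release it; the primary structure is a cantilever fixed at A.
Downward deflection at the released point B due to the loads:
  point load 143.4 at a = 3.2: Pa²(3L − a)/(6EI) = 5091/EI
  point load 106.1 at a = 5.33: Pa²(3L − a)/(6EI) = 9379/EI
  δ_0 = 14470/EI
Tip deflection under a unit load at B: L³/(3EI) = 170.7/EI.
With EI = 59000 kN·m²: δ_0 = 0.24525 m and δ_{BB} = 0.002893 m/kN.
Compatibility — the spring shortens by R_B/k under the reaction it provides: δ_0 − R_B·δ_{BB} = R_B/k. With 1/k = 0.000091 m/kN, R_B = δ_0 / (δ_{BB} + 1/k) = 0.24525 / (0.002893 + 0.000091) = 82.2 kN.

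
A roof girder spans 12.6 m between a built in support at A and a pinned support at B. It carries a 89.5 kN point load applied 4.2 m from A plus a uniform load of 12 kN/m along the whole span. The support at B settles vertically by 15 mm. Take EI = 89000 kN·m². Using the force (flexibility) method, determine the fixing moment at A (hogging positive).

M_A = 472.2 kN·m

Remove the prop at B; the released (primary) structure is a cantilever built in at A.
Downward deflection at the released point B due to the loads:
  point load 89.5 at a = 4.2: Pa²(3L − a)/(6EI) = 8841/EI
  UDL 12: wL⁴/(8EI) = 37807/EI
  δ_0 = 46648/EI
Tip deflection under a unit load at B: L³/(3EI) = 666.8/EI.
With EI = 89000 kN·m²: δ_0 = 0.52414 m and δ_{BB} = 0.007492 m/kN.
Compatibility — the beam at B must follow the support down by 0.015 m: δ_0 − R_B·δ_{BB} = 0.015, so R_B = (0.52414 − 0.015)/0.007492 = 67.96 kN.
Moment equilibrium about A: M_A = Σ(load moments about A) − R_B·L = 1328 − 67.96×12.6 = 472.2 kN·m.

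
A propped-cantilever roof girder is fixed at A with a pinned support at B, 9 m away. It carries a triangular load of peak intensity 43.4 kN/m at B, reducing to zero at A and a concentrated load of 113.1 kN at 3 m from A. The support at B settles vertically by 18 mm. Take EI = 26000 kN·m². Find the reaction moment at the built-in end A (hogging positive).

M_A = 410.9 kN·m

Take the reaction at B as the redundant and release it; the primary structure is a cantilever fixed at A.
Primary-structure tip deflection at B by superposition:
  triangular load, peak 43.4 at the free end: 11w₀L⁴/(120EI) = 26102/EI
  point load 113.1 at a = 3: Pa²(3L − a)/(6EI) = 4072/EI
  δ_0 = 30173/EI
Tip deflection under a unit load at B: L³/(3EI) = 243/EI.
With EI = 26000 kN·m²: δ_0 = 1.1605 m and δ_{BB} = 0.009346 m/kN.
Compatibility — the beam at B must follow the support down by 0.018 m: δ_0 − R_B·δ_{BB} = 0.018, so R_B = (1.1605 − 0.018)/0.009346 = 122.2 kN.
Moment equilibrium about A: M_A = Σ(load moments about A) − R_B·L = 1511 − 122.2×9 = 410.9 kN·m.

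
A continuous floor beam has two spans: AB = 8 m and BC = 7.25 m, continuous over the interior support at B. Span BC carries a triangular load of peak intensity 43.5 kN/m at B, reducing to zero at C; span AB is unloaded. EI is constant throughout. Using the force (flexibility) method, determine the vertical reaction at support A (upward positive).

R_A = -9.058 kN

Release continuity at B by inserting a hinge; the redundant is the internal moment M_B. The primary structure is two simply-supported spans AB and BC.
End slopes at the hinge B, treating each span as simply supported:
  span BC: triangular load, peak 43.5: w₀L³/(45EI) = 368.4/EI
  relative rotation θ_0 = (0 + 368.4)/EI = 368.4/EI
A unit hogging moment at B produces rotation L₁/(3EI) + L₂/(3EI) = 5.083/EI.
Compatibility: M_B·(L₁+L₂)/(3EI) = θ_0, giving M_B = 72.47 kN·m (hogging).
Span AB, ΣM about A with M_B applied at B: R_B^{AB}·8 = 0 + 72.47, so R_B^{AB} = 9.058 kN and R_A = 0 − 9.058 = -9.058 kN.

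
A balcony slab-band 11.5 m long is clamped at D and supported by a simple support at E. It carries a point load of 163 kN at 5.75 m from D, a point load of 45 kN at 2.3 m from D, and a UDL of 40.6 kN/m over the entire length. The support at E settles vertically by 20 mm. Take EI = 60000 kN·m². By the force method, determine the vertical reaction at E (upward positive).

R_E = 226.2 kN

Choose R_E as the redundant. The primary structure is the cantilever fixed at D.
Deflection at E on the released cantilever, summing each load's contribution:
  point load 163 at a = 5.75: Pa²(3L − a)/(6EI) = 25823/EI
  point load 45 at a = 2.3: Pa²(3L − a)/(6EI) = 1278/EI
  UDL 40.6: wL⁴/(8EI) = 88762/EI
  δ_0 = 115863/EI
Tip deflection under a unit load at E: L³/(3EI) = 507/EI.
With EI = 60000 kN·m²: δ_0 = 1.931 m and δ_{EE} = 0.008449 m/kN.
Compatibility — the beam at E must follow the support down by 0.02 m: δ_0 − R_E·δ_{EE} = 0.02, so R_E = (1.931 − 0.02)/0.008449 = 226.2 kN.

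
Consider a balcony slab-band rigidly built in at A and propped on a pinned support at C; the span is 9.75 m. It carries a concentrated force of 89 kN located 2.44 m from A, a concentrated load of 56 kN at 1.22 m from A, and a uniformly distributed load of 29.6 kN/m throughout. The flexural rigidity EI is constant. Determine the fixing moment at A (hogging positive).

M_A = 550.2 kN·m

Take the reaction at C as the redundant and release it; the primary structure is a cantilever fixed at A.
Downward deflection at the released point C due to the loads:
  point load 89 at a = 2.44: Pa²(3L − a)/(6EI) = 2368/EI
  point load 56 at a = 1.22: Pa²(3L − a)/(6EI) = 389.4/EI
  UDL 29.6: wL⁴/(8EI) = 33436/EI
  δ_0 = 36193/EI
Tip deflection under a unit load at C: L³/(3EI) = 309/EI.
Compatibility at C: δ_0 − R_C·δ_{CC} = 0, so R_C = 36193/309 = 117.1 kN.
Moment equilibrium about A: M_A = Σ(load moments about A) − R_C·L = 1692 − 117.1×9.75 = 550.2 kN·m.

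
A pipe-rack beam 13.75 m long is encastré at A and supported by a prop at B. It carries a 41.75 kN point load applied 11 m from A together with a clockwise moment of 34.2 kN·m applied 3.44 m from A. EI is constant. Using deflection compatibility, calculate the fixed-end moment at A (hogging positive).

M_A = 66.85 kN·m

Remove the prop at B; the released (primary) structure is a cantilever built in at A.
Downward deflection at the released point B due to the loads:
  point load 41.75 at a = 11: Pa²(3L − a)/(6EI) = 25469/EI
  clockwise couple 34.2 at a = 3.44: M₀a(2L − a)/(2EI) = 1415/EI
  δ_0 = 26885/EI
Tip deflection under a unit load at B: L³/(3EI) = 866.5/EI.
Compatibility at B: δ_0 − R_B·δ_{BB} = 0, so R_B = 26885/866.5 = 31.03 kN.
Moment equilibrium about A: M_A = Σ(load moments about A) − R_B·L = 493.4 − 31.03×13.75 = 66.85 kN·m.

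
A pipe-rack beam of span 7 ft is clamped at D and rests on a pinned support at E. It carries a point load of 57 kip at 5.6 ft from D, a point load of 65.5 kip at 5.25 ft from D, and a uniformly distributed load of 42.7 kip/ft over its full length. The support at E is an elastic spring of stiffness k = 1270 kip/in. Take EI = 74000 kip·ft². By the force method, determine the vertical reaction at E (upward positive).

Release the roller at E. Primary structure: cantilever fixed at D.
Free-end deflection of the primary structure under the applied loading (downward +):
  point load 57 at a = 5.6: Pa²(3L − a)/(6EI) = 4588/EI
  point load 65.5 at a = 5.25: Pa²(3L − a)/(6EI) = 4739/EI
  UDL 42.7: wL⁴/(8EI) = 12815/EI
  δ_0 = 22142/EI
Flexibility coefficient — unit upward force at E: δ_{EE} = L³/(3EI) = 114.3/EI.
With EI = 74000 kip·ft²: δ_0 = 0.29922 ft and δ_{EE} = 0.001545 ft/kip.
Compatibility — the spring shortens by R_E/k under the reaction it provides: δ_0 − R_E·δ_{EE} = R_E/k. With 1/k = 1/(1270×12) ft/kip = 0.000066 ft/kip, R_E = δ_0 / (δ_{EE} + 1/k) = 0.29922 / (0.001545 + 0.000066) = 185.8 kip.

R_E = 185.8 kip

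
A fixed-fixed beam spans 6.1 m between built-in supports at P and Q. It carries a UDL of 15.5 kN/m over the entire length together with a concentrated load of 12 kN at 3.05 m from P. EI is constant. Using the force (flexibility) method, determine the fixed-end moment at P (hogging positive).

Take the two fixed-end moments M_P, M_Q as redundants; the released structure is the simple span PQ.
On the primary (simply-supported) span, the end slopes from the loading are:
  at P: UDL 15.5: wL³/(24EI) = 146.6/EI
  at Q: UDL 15.5: wL³/(24EI) = 146.6/EI
  at P: point load 12 at a = 3.05: Pab(L + b)/(6LEI) = 27.91/EI
  at Q: point load 12 at a = 3.05: Pab(L + a)/(6LEI) = 27.91/EI
  θ_P0 = 174.5/EI,  θ_Q0 = 174.5/EI
Flexibility coefficients: a unit moment at one end gives L/(3EI) there and L/(6EI) at the far end, so f₁₁ = f₂₂ = 2.033/EI and f₁₂ = f₂₁ = 1.017/EI.
Compatibility — zero rotation at each built-in end:
  2.033 M_P + 1.017 M_Q = 174.5
  1.017 M_P + 2.033 M_Q = 174.5
Solving the pair gives M_P = 57.21 kN·m and M_Q = 57.21 kN·m (hogging).

M_P = 57.21 kN·m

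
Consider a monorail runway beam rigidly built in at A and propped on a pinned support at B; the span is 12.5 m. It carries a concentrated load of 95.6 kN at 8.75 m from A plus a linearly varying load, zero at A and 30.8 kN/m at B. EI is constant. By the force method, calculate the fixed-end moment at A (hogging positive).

M_A = 443.8 kN·m

Take the reaction at B as the redundant and release it; the primary structure is a cantilever fixed at A.
Deflection at B on the released cantilever, summing each load's contribution:
  point load 95.6 at a = 8.75: Pa²(3L − a)/(6EI) = 35072/EI
  triangular load, peak 30.8 at the free end: 11w₀L⁴/(120EI) = 68929/EI
  δ_0 = 104001/EI
Tip deflection under a unit load at B: L³/(3EI) = 651/EI.
The prop prevents deflection at B: R_B = δ_0/δ_{BB} = 104001/651 = 159.7 kN.
Moment equilibrium about A: M_A = Σ(load moments about A) − R_B·L = 2441 − 159.7×12.5 = 443.8 kN·m.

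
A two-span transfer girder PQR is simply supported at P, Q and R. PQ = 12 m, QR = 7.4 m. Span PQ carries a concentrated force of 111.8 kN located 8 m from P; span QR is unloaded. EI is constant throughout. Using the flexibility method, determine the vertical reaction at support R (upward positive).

Insert a hinge at Q; M_Q is the redundant, and each span becomes simply supported.
End slopes at the hinge Q, treating each span as simply supported:
  span PQ: point load 111.8 at a = 8: Pab(L + a)/(6LEI) = 993.8/EI
  relative rotation θ_0 = (993.8 + 0)/EI = 993.8/EI
A unit hogging moment at Q produces rotation L₁/(3EI) + L₂/(3EI) = 6.467/EI.
Slope continuity at Q: θ_0 = M_Q·6.467/EI, so M_Q = 993.8/6.467 = 153.7 kN·m (hogging).
Span QR, ΣM about R: R_Q^{QR}·7.4 = 0 + 153.7, so R_Q^{QR} = 20.77 kN and R_R = 0 − 20.77 = -20.77 kN.

R_R = -20.77 kN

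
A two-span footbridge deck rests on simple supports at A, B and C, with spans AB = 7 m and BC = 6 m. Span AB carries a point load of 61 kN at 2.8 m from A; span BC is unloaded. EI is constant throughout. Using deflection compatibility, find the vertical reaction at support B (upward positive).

R_B = 36.36 kN

Take M_B as the redundant. Released structure: two simple spans AB and BC with a hinge at B.
End slopes at the hinge B, treating each span as simply supported:
  span AB: point load 61 at a = 2.8: Pab(L + a)/(6LEI) = 167.4/EI
  relative rotation θ_0 = (167.4 + 0)/EI = 167.4/EI
A unit hogging moment at B produces rotation L₁/(3EI) + L₂/(3EI) = 4.333/EI.
Slope continuity at B: θ_0 = M_B·4.333/EI, so M_B = 167.4/4.333 = 38.63 kN·m (hogging).
Span AB, ΣM about A with M_B applied at B: R_B^{AB}·7 = 170.8 + 38.63, so R_B^{AB} = 29.92 kN and R_A = 61 − 29.92 = 31.08 kN.
Span BC, ΣM about C: R_B^{BC}·6 = 0 + 38.63, so R_B^{BC} = 6.438 kN and R_C = 0 − 6.438 = -6.438 kN.
R_B = 29.92 + 6.438 = 36.36 kN.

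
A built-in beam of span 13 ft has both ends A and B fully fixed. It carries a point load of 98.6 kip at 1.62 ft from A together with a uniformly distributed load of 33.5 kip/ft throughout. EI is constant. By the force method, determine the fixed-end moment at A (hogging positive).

M_A = 594.2 kip·ft

Release both end moments; the primary structure is a simply-supported span AB with redundants M_A and M_B.
On the primary (simply-supported) span, the end slopes from the loading are:
  at A: point load 98.6 at a = 1.62: Pab(L + b)/(6LEI) = 568.2/EI
  at B: point load 98.6 at a = 1.62: Pab(L + a)/(6LEI) = 340.7/EI
  at A: UDL 33.5: wL³/(24EI) = 3067/EI
  at B: UDL 33.5: wL³/(24EI) = 3067/EI
  θ_A0 = 3635/EI,  θ_B0 = 3407/EI
Flexibility coefficients: a unit moment at one end gives L/(3EI) there and L/(6EI) at the far end, so f₁₁ = f₂₂ = 4.333/EI and f₁₂ = f₂₁ = 2.167/EI.
Compatibility — zero rotation at each built-in end:
  4.333 M_A + 2.167 M_B = 3635
  2.167 M_A + 4.333 M_B = 3407
Solving the pair gives M_A = 594.2 kip·ft and M_B = 489.2 kip·ft (hogging).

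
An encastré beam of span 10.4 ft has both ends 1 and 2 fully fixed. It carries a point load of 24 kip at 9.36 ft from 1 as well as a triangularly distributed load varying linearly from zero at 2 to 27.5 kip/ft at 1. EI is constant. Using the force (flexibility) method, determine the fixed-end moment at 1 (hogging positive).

Take the two fixed-end moments M_1, M_2 as redundants; the released structure is the simple span 12.
On the primary (simply-supported) span, the end slopes from the loading are:
  at 1: point load 24 at a = 9.36: Pab(L + b)/(6LEI) = 42.83/EI
  at 2: point load 24 at a = 9.36: Pab(L + a)/(6LEI) = 73.98/EI
  at 1: triangular load, peak 27.5: w₀L³/(45EI) = 687.4/EI
  at 2: triangular load, peak 27.5: 7w₀L³/(360EI) = 601.5/EI
  θ_10 = 730.2/EI,  θ_20 = 675.5/EI
Flexibility coefficients: a unit moment at one end gives L/(3EI) there and L/(6EI) at the far end, so f₁₁ = f₂₂ = 3.467/EI and f₁₂ = f₂₁ = 1.733/EI.
Compatibility — zero rotation at each built-in end:
  3.467 M_1 + 1.733 M_2 = 730.2
  1.733 M_1 + 3.467 M_2 = 675.5
Solving the pair gives M_1 = 151 kip·ft and M_2 = 119.4 kip·ft (hogging).

M_1 = 151 kip·ft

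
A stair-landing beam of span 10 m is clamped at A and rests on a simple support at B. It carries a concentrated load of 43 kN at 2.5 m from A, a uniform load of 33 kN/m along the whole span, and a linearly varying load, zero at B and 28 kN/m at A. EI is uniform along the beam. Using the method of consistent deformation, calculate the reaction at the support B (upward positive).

R_B = 155.4 kN

Release the roller at B. Primary structure: cantilever fixed at A.
Primary-structure tip deflection at B by superposition:
  point load 43 at a = 2.5: Pa²(3L − a)/(6EI) = 1232/EI
  UDL 33: wL⁴/(8EI) = 41250/EI
  triangular load, peak 28 at the fixed end: w₀L⁴/(30EI) = 9333/EI
  δ_0 = 51815/EI
Flexibility coefficient — unit upward force at B: δ_{BB} = L³/(3EI) = 333.3/EI.
The prop prevents deflection at B: R_B = δ_0/δ_{BB} = 51815/333.3 = 155.4 kN.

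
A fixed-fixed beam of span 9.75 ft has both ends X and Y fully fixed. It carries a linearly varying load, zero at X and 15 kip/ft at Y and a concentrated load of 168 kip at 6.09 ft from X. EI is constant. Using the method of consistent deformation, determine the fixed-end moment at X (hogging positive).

Release both end moments; the primary structure is a simply-supported span XY with redundants M_X and M_Y.
End rotations of the released simple span under the applied load (×1/EI):
  at X: triangular load, peak 15: 7w₀L³/(360EI) = 270.3/EI
  at Y: triangular load, peak 15: w₀L³/(45EI) = 309/EI
  at X: point load 168 at a = 6.09: Pab(L + b)/(6LEI) = 858.4/EI
  at Y: point load 168 at a = 6.09: Pab(L + a)/(6LEI) = 1014/EI
  θ_X0 = 1129/EI,  θ_Y0 = 1323/EI
Flexibility coefficients: a unit moment at one end gives L/(3EI) there and L/(6EI) at the far end, so f₁₁ = f₂₂ = 3.25/EI and f₁₂ = f₂₁ = 1.625/EI.
Compatibility — zero rotation at each built-in end:
  3.25 M_X + 1.625 M_Y = 1129
  1.625 M_X + 3.25 M_Y = 1323
Solving the pair gives M_X = 191.7 kip·ft and M_Y = 311.2 kip·ft (hogging).

M_X = 191.7 kip·ft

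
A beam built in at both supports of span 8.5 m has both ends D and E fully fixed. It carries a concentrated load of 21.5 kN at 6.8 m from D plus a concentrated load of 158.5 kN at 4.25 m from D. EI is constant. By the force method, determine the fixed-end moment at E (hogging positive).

M_E = 191.8 kN·m

Release both end moments; the primary structure is a simply-supported span DE with redundants M_D and M_E.
Simple-span end rotations at D and E under the given loads:
  at D: point load 21.5 at a = 6.8: Pab(L + b)/(6LEI) = 49.71/EI
  at E: point load 21.5 at a = 6.8: Pab(L + a)/(6LEI) = 74.56/EI
  at D: point load 158.5 at a = 4.25: Pab(L + b)/(6LEI) = 715.7/EI
  at E: point load 158.5 at a = 4.25: Pab(L + a)/(6LEI) = 715.7/EI
  θ_D0 = 765.4/EI,  θ_E0 = 790.3/EI
Flexibility coefficients: a unit moment at one end gives L/(3EI) there and L/(6EI) at the far end, so f₁₁ = f₂₂ = 2.833/EI and f₁₂ = f₂₁ = 1.417/EI.
Compatibility — zero rotation at each built-in end:
  2.833 M_D + 1.417 M_E = 765.4
  1.417 M_D + 2.833 M_E = 790.3
Solving the pair gives M_D = 174.3 kN·m and M_E = 191.8 kN·m (hogging).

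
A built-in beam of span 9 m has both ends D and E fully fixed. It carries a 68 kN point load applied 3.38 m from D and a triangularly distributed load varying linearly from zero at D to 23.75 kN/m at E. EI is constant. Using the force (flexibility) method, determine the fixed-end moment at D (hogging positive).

Take the two fixed-end moments M_D, M_E as redundants; the released structure is the simple span DE.
End rotations of the released simple span under the applied load (×1/EI):
  at D: point load 68 at a = 3.38: Pab(L + b)/(6LEI) = 349.7/EI
  at E: point load 68 at a = 3.38: Pab(L + a)/(6LEI) = 296.1/EI
  at D: triangular load, peak 23.75: 7w₀L³/(360EI) = 336.7/EI
  at E: triangular load, peak 23.75: w₀L³/(45EI) = 384.8/EI
  θ_D0 = 686.4/EI,  θ_E0 = 680.9/EI
Flexibility coefficients: a unit moment at one end gives L/(3EI) there and L/(6EI) at the far end, so f₁₁ = f₂₂ = 3/EI and f₁₂ = f₂₁ = 1.5/EI.
Compatibility — zero rotation at each built-in end:
  3 M_D + 1.5 M_E = 686.4
  1.5 M_D + 3 M_E = 680.9
Solving the pair gives M_D = 153.7 kN·m and M_E = 150.1 kN·m (hogging).

M_D = 153.7 kN·m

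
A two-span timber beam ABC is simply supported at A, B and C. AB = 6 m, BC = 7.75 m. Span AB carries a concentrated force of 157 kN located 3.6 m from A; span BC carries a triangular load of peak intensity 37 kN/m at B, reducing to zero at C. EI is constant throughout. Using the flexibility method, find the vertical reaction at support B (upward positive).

Take M_B as the redundant. Released structure: two simple spans AB and BC with a hinge at B.
End slopes at the hinge B, treating each span as simply supported:
  span AB: point load 157 at a = 3.6: Pab(L + a)/(6LEI) = 361.7/EI
  span BC: triangular load, peak 37: w₀L³/(45EI) = 382.7/EI
  relative rotation θ_0 = (361.7 + 382.7)/EI = 744.5/EI
A unit hogging moment at B produces rotation L₁/(3EI) + L₂/(3EI) = 4.583/EI.
Compatibility: M_B·(L₁+L₂)/(3EI) = θ_0, giving M_B = 162.4 kN·m (hogging).
Span AB, ΣM about A with M_B applied at B: R_B^{AB}·6 = 565.2 + 162.4, so R_B^{AB} = 121.3 kN and R_A = 157 − 121.3 = 35.73 kN.
Span BC, ΣM about C: R_B^{BC}·7.75 = 740.8 + 162.4, so R_B^{BC} = 116.5 kN and R_C = 143.4 − 116.5 = 26.83 kN.
R_B = 121.3 + 116.5 = 237.8 kN.

R_B = 237.8 kN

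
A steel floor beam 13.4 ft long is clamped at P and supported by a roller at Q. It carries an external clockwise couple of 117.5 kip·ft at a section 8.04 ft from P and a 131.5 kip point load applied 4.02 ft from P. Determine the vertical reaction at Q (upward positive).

Take the reaction at Q as the redundant and release it; the primary structure is a cantilever fixed at P.
Primary-structure tip deflection at Q by superposition:
  clockwise couple 117.5 at a = 8.04: M₀a(2L − a)/(2EI) = 8861/EI
  point load 131.5 at a = 4.02: Pa²(3L − a)/(6EI) = 12814/EI
  δ_0 = 21676/EI
Tip deflection under a unit load at Q: L³/(3EI) = 802/EI.
Compatibility at Q: δ_0 − R_Q·δ_{QQ} = 0, so R_Q = 21676/802 = 27.03 kip.

R_Q = 27.03 kip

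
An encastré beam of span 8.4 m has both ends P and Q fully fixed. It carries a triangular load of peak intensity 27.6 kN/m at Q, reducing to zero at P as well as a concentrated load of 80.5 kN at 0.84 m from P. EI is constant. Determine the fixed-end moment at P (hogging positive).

M_P = 119.7 kN·m

Release both end moments; the primary structure is a simply-supported span PQ with redundants M_P and M_Q.
Simple-span end rotations at P and Q under the given loads:
  at P: triangular load, peak 27.6: 7w₀L³/(360EI) = 318.1/EI
  at Q: triangular load, peak 27.6: w₀L³/(45EI) = 363.5/EI
  at P: point load 80.5 at a = 0.84: Pab(L + b)/(6LEI) = 161.9/EI
  at Q: point load 80.5 at a = 0.84: Pab(L + a)/(6LEI) = 93.72/EI
  θ_P0 = 480/EI,  θ_Q0 = 457.2/EI
Flexibility coefficients: a unit moment at one end gives L/(3EI) there and L/(6EI) at the far end, so f₁₁ = f₂₂ = 2.8/EI and f₁₂ = f₂₁ = 1.4/EI.
Compatibility — zero rotation at each built-in end:
  2.8 M_P + 1.4 M_Q = 480
  1.4 M_P + 2.8 M_Q = 457.2
Solving the pair gives M_P = 119.7 kN·m and M_Q = 103.5 kN·m (hogging).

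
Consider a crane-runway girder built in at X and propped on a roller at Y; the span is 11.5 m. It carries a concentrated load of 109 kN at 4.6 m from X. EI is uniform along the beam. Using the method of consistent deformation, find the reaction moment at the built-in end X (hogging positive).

Take the reaction at Y as the redundant and release it; the primary structure is a cantilever fixed at X.
Primary-structure tip deflection at Y by superposition:
  point load 109 at a = 4.6: Pa²(3L − a)/(6EI) = 11494/EI
Tip deflection under a unit load at Y: L³/(3EI) = 507/EI.
The prop prevents deflection at Y: R_Y = δ_0/δ_{YY} = 11494/507 = 22.67 kN.
Moment equilibrium about X: M_X = Σ(load moments about X) − R_Y·L = 501.4 − 22.67×11.5 = 240.7 kN·m.

M_X = 240.7 kN·m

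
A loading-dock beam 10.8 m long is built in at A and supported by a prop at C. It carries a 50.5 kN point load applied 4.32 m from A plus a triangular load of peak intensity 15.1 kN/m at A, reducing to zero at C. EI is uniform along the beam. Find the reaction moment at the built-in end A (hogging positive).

Release the roller at C. Primary structure: cantilever fixed at A.
Primary-structure tip deflection at C by superposition:
  point load 50.5 at a = 4.32: Pa²(3L − a)/(6EI) = 4411/EI
  triangular load, peak 15.1 at the fixed end: w₀L⁴/(30EI) = 6848/EI
  δ_0 = 11258/EI
Tip deflection under a unit load at C: L³/(3EI) = 419.9/EI.
Compatibility at C: δ_0 − R_C·δ_{CC} = 0, so R_C = 11258/419.9 = 26.81 kN.
Moment equilibrium about A: M_A = Σ(load moments about A) − R_C·L = 511.7 − 26.81×10.8 = 222.1 kN·m.

M_A = 222.1 kN·m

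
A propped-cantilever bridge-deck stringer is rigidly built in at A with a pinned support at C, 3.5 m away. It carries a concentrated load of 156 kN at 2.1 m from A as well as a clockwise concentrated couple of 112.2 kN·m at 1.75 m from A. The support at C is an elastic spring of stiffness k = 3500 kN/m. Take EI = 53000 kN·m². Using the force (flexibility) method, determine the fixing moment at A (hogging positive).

Release the roller at C. Primary structure: cantilever fixed at A.
Downward deflection at the released point C due to the loads:
  point load 156 at a = 2.1: Pa²(3L − a)/(6EI) = 963.1/EI
  clockwise couple 112.2 at a = 1.75: M₀a(2L − a)/(2EI) = 515.4/EI
  δ_0 = 1479/EI
Flexibility coefficient — unit upward force at C: δ_{CC} = L³/(3EI) = 14.29/EI.
With EI = 53000 kN·m²: δ_0 = 0.027897 m and δ_{CC} = 0.00027 m/kN.
Compatibility — the spring shortens by R_C/k under the reaction it provides: δ_0 − R_C·δ_{CC} = R_C/k. With 1/k = 0.000286 m/kN, R_C = δ_0 / (δ_{CC} + 1/k) = 0.027897 / (0.00027 + 0.000286) = 50.23 kN.
Moment equilibrium about A: M_A = Σ(load moments about A) − R_C·L = 439.8 − 50.23×3.5 = 264 kN·m.

M_A = 264 kN·m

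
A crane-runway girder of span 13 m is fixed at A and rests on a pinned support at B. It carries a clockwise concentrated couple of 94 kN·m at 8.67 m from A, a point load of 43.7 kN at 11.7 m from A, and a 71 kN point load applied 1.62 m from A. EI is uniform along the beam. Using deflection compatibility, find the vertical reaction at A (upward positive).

R_A = 66.31 kN

Take the reaction at B as the redundant and release it; the primary structure is a cantilever fixed at A.
Downward deflection at the released point B due to the loads:
  clockwise couple 94 at a = 8.67: M₀a(2L − a)/(2EI) = 7062/EI
  point load 43.7 at a = 11.7: Pa²(3L − a)/(6EI) = 27219/EI
  point load 71 at a = 1.62: Pa²(3L − a)/(6EI) = 1161/EI
  δ_0 = 35441/EI
Flexibility coefficient — unit upward force at B: δ_{BB} = L³/(3EI) = 732.3/EI.
The prop prevents deflection at B: R_B = δ_0/δ_{BB} = 35441/732.3 = 48.39 kN.
Vertical equilibrium: R_A = ΣP − R_B = 114.7 − 48.39 = 66.31 kN.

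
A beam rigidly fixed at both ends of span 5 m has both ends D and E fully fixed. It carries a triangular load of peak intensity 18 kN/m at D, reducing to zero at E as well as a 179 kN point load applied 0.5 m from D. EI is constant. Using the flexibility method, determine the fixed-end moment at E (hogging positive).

Take the two fixed-end moments M_D, M_E as redundants; the released structure is the simple span DE.
End rotations of the released simple span under the applied load (×1/EI):
  at D: triangular load, peak 18: w₀L³/(45EI) = 50/EI
  at E: triangular load, peak 18: 7w₀L³/(360EI) = 43.75/EI
  at D: point load 179 at a = 0.5: Pab(L + b)/(6LEI) = 127.5/EI
  at E: point load 179 at a = 0.5: Pab(L + a)/(6LEI) = 73.84/EI
  θ_D0 = 177.5/EI,  θ_E0 = 117.6/EI
Flexibility coefficients: a unit moment at one end gives L/(3EI) there and L/(6EI) at the far end, so f₁₁ = f₂₂ = 1.667/EI and f₁₂ = f₂₁ = 0.8333/EI.
Compatibility — zero rotation at each built-in end:
  1.667 M_D + 0.8333 M_E = 177.5
  0.8333 M_D + 1.667 M_E = 117.6
Solving the pair gives M_D = 95 kN·m and M_E = 23.05 kN·m (hogging).

M_E = 23.05 kN·m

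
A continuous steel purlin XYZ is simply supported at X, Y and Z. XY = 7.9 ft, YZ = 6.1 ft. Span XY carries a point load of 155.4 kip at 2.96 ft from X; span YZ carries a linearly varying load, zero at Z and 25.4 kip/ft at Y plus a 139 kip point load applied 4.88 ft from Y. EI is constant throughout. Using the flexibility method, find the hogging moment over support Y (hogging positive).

Insert a hinge at Y; M_Y is the redundant, and each span becomes simply supported.
End slopes at the hinge Y, treating each span as simply supported:
  span XY: point load 155.4 at a = 2.96: Pab(L + a)/(6LEI) = 520.6/EI
  span YZ: triangular load, peak 25.4: w₀L³/(45EI) = 128.1/EI
  span YZ: point load 139 at a = 4.88: Pab(L + b)/(6LEI) = 165.5/EI
  relative rotation θ_0 = (520.6 + 293.6)/EI = 814.2/EI
A unit hogging moment at Y produces rotation L₁/(3EI) + L₂/(3EI) = 4.667/EI.
Compatibility: M_Y·(L₁+L₂)/(3EI) = θ_0, giving M_Y = 174.5 kip·ft (hogging).

M_Y = 174.5 kip·ft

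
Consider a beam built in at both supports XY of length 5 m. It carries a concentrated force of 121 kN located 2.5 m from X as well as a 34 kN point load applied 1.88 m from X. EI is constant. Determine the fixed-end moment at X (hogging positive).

Release both end moments; the primary structure is a simply-supported span XY with redundants M_X and M_Y.
Simple-span end rotations at X and Y under the given loads:
  at X: point load 121 at a = 2.5: Pab(L + b)/(6LEI) = 189.1/EI
  at Y: point load 121 at a = 2.5: Pab(L + a)/(6LEI) = 189.1/EI
  at X: point load 34 at a = 1.88: Pab(L + b)/(6LEI) = 53.98/EI
  at Y: point load 34 at a = 1.88: Pab(L + a)/(6LEI) = 45.74/EI
  θ_X0 = 243/EI,  θ_Y0 = 234.8/EI
Flexibility coefficients: a unit moment at one end gives L/(3EI) there and L/(6EI) at the far end, so f₁₁ = f₂₂ = 1.667/EI and f₁₂ = f₂₁ = 0.8333/EI.
Compatibility — zero rotation at each built-in end:
  1.667 M_X + 0.8333 M_Y = 243
  0.8333 M_X + 1.667 M_Y = 234.8
Solving the pair gives M_X = 100.5 kN·m and M_Y = 90.62 kN·m (hogging).

M_X = 100.5 kN·m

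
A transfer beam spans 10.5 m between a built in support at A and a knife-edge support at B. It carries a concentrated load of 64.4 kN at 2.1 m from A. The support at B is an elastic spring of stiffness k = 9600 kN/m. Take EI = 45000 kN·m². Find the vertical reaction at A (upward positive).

Release the roller at B. Primary structure: cantilever fixed at A.
Free-end deflection of the primary structure under the applied loading (downward +):
  point load 64.4 at a = 2.1: Pa²(3L − a)/(6EI) = 1392/EI
Tip deflection under a unit load at B: L³/(3EI) = 385.9/EI.
With EI = 45000 kN·m²: δ_0 = 0.030925 m and δ_{BB} = 0.008575 m/kN.
Compatibility — the spring shortens by R_B/k under the reaction it provides: δ_0 − R_B·δ_{BB} = R_B/k. With 1/k = 0.000104 m/kN, R_B = δ_0 / (δ_{BB} + 1/k) = 0.030925 / (0.008575 + 0.000104) = 3.563 kN.
Vertical equilibrium: R_A = ΣP − R_B = 64.4 − 3.563 = 60.84 kN.

R_A = 60.84 kN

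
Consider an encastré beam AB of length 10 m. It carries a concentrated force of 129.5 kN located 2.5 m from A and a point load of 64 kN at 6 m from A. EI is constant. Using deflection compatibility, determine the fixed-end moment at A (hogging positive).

Release both end moments; the primary structure is a simply-supported span AB with redundants M_A and M_B.
On the primary (simply-supported) span, the end slopes from the loading are:
  at A: point load 129.5 at a = 2.5: Pab(L + b)/(6LEI) = 708.2/EI
  at B: point load 129.5 at a = 2.5: Pab(L + a)/(6LEI) = 505.9/EI
  at A: point load 64 at a = 6: Pab(L + b)/(6LEI) = 358.4/EI
  at B: point load 64 at a = 6: Pab(L + a)/(6LEI) = 409.6/EI
  θ_A0 = 1067/EI,  θ_B0 = 915.5/EI
Flexibility coefficients: a unit moment at one end gives L/(3EI) there and L/(6EI) at the far end, so f₁₁ = f₂₂ = 3.333/EI and f₁₂ = f₂₁ = 1.667/EI.
Compatibility — zero rotation at each built-in end:
  3.333 M_A + 1.667 M_B = 1067
  1.667 M_A + 3.333 M_B = 915.5
Solving the pair gives M_A = 243.5 kN·m and M_B = 152.9 kN·m (hogging).

M_A = 243.5 kN·m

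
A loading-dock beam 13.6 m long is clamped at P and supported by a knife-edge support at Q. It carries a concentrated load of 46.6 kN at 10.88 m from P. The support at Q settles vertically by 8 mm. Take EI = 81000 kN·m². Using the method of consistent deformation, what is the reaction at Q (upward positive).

R_Q = 32.03 kN

Release the roller at Q. Primary structure: cantilever fixed at P.
Free-end deflection of the primary structure under the applied loading (downward +):
  point load 46.6 at a = 10.88: Pa²(3L − a)/(6EI) = 27508/EI
Flexibility coefficient — unit upward force at Q: δ_{QQ} = L³/(3EI) = 838.5/EI.
With EI = 81000 kN·m²: δ_0 = 0.3396 m and δ_{QQ} = 0.010352 m/kN.
Compatibility — the beam at Q must follow the support down by 0.008 m: δ_0 − R_Q·δ_{QQ} = 0.008, so R_Q = (0.3396 − 0.008)/0.010352 = 32.03 kN.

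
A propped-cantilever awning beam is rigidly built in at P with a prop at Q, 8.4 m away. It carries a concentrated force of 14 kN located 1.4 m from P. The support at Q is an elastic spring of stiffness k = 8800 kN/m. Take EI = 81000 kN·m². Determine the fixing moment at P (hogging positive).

M_P = 15.18 kN·m

Release the roller at Q. Primary structure: cantilever fixed at P.
Free-end deflection of the primary structure under the applied loading (downward +):
  point load 14 at a = 1.4: Pa²(3L − a)/(6EI) = 108.8/EI
Flexibility coefficient — unit upward force at Q: δ_{QQ} = L³/(3EI) = 197.6/EI.
With EI = 81000 kN·m²: δ_0 = 0.001344 m and δ_{QQ} = 0.002439 m/kN.
Compatibility — the spring shortens by R_Q/k under the reaction it provides: δ_0 − R_Q·δ_{QQ} = R_Q/k. With 1/k = 0.000114 m/kN, R_Q = δ_0 / (δ_{QQ} + 1/k) = 0.001344 / (0.002439 + 0.000114) = 0.5264 kN.
Moment equilibrium about P: M_P = Σ(load moments about P) − R_Q·L = 19.6 − 0.5264×8.4 = 15.18 kN·m.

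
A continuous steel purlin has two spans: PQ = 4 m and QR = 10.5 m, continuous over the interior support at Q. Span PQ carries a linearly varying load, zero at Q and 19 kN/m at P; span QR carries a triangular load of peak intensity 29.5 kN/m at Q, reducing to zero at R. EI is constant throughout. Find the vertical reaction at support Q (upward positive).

Take M_Q as the redundant. Released structure: two simple spans PQ and QR with a hinge at Q.
Rotations at Q on the released spans (each span's end-slope, ×1/EI):
  span PQ: triangular load, peak 19: 7w₀L³/(360EI) = 23.64/EI
  span QR: triangular load, peak 29.5: w₀L³/(45EI) = 758.9/EI
  relative rotation θ_0 = (23.64 + 758.9)/EI = 782.5/EI
A unit hogging moment at Q produces rotation L₁/(3EI) + L₂/(3EI) = 4.833/EI.
Compatibility: M_Q·(L₁+L₂)/(3EI) = θ_0, giving M_Q = 161.9 kN·m (hogging).
Span PQ, ΣM about P with M_Q applied at Q: R_Q^{PQ}·4 = 50.67 + 161.9, so R_Q^{PQ} = 53.14 kN and R_P = 38 − 53.14 = -15.14 kN.
Span QR, ΣM about R: R_Q^{QR}·10.5 = 1084 + 161.9, so R_Q^{QR} = 118.7 kN and R_R = 154.9 − 118.7 = 36.21 kN.
R_Q = 53.14 + 118.7 = 171.8 kN.

R_Q = 171.8 kN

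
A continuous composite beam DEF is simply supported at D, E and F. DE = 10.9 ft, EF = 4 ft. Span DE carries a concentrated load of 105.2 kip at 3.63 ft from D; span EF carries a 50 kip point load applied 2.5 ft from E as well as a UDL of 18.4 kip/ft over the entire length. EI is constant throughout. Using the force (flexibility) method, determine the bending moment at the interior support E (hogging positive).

Insert a hinge at E; M_E is the redundant, and each span becomes simply supported.
Rotations at E on the released spans (each span's end-slope, ×1/EI):
  span DE: point load 105.2 at a = 3.63: Pab(L + a)/(6LEI) = 616.8/EI
  span EF: point load 50 at a = 2.5: Pab(L + b)/(6LEI) = 42.97/EI
  span EF: UDL 18.4: wL³/(24EI) = 49.07/EI
  relative rotation θ_0 = (616.8 + 92.04)/EI = 708.8/EI
A unit hogging moment at E produces rotation L₁/(3EI) + L₂/(3EI) = 4.967/EI.
Compatibility: M_E·(L₁+L₂)/(3EI) = θ_0, giving M_E = 142.7 kip·ft (hogging).

M_E = 142.7 kip·ft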